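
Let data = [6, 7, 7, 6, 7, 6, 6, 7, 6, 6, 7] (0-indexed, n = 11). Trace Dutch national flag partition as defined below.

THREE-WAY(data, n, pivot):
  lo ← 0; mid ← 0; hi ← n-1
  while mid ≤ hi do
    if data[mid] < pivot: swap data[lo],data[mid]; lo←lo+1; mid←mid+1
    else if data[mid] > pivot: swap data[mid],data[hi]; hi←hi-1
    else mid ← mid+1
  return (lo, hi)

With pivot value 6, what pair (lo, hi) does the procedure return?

(0, 5)

pivot = 6; lo=0, mid=0, hi=10
data[mid]=6=6: mid=1
data[mid]=7>6: swap data[1],data[10]; hi=9 → [6, 7, 7, 6, 7, 6, 6, 7, 6, 6, 7]
data[mid]=7>6: swap data[1],data[9]; hi=8 → [6, 6, 7, 6, 7, 6, 6, 7, 6, 7, 7]
data[mid]=6=6: mid=2
data[mid]=7>6: swap data[2],data[8]; hi=7 → [6, 6, 6, 6, 7, 6, 6, 7, 7, 7, 7]
data[mid]=6=6: mid=3
data[mid]=6=6: mid=4
data[mid]=7>6: swap data[4],data[7]; hi=6 → [6, 6, 6, 6, 7, 6, 6, 7, 7, 7, 7]
data[mid]=7>6: swap data[4],data[6]; hi=5 → [6, 6, 6, 6, 6, 6, 7, 7, 7, 7, 7]
data[mid]=6=6: mid=5
data[mid]=6=6: mid=6
end: lo=0, hi=5; data = [6, 6, 6, 6, 6, 6, 7, 7, 7, 7, 7]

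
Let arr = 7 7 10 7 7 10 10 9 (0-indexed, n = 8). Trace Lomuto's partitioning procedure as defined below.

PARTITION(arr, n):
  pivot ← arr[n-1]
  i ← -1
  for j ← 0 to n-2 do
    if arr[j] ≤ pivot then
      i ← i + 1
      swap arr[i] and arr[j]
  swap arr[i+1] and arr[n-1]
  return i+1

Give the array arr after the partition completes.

7 7 7 7 9 10 10 10

pivot = arr[7] = 9; i = -1
j=0: arr[0]=7 ≤ 9 → i=0, swap arr[0],arr[0] (no change) → 7 7 10 7 7 10 10 9
j=1: arr[1]=7 ≤ 9 → i=1, swap arr[1],arr[1] (no change) → 7 7 10 7 7 10 10 9
j=2: arr[2]=10 > 9 → no swap
j=3: arr[3]=7 ≤ 9 → i=2, swap arr[2],arr[3] → 7 7 7 10 7 10 10 9
j=4: arr[4]=7 ≤ 9 → i=3, swap arr[3],arr[4] → 7 7 7 7 10 10 10 9
j=5: arr[5]=10 > 9 → no swap
j=6: arr[6]=10 > 9 → no swap
final swap arr[4],arr[7] → 7 7 7 7 9 10 10 10; return 4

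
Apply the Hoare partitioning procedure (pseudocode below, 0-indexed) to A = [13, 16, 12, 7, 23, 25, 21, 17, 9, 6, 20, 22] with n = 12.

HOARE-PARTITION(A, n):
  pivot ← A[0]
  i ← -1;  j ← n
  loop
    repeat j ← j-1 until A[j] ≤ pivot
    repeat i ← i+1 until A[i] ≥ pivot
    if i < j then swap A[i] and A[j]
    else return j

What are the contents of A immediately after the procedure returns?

[6, 9, 12, 7, 23, 25, 21, 17, 16, 13, 20, 22]

pivot = A[0] = 13; i = -1, j = 12
j→9 (A[9]=6≤13), i→0 (A[0]=13≥13); i<j, swap → [6, 16, 12, 7, 23, 25, 21, 17, 9, 13, 20, 22]
j→8 (A[8]=9≤13), i→1 (A[1]=16≥13); i<j, swap → [6, 9, 12, 7, 23, 25, 21, 17, 16, 13, 20, 22]
j→3, i→4; i≥j, return j=3. A = [6, 9, 12, 7, 23, 25, 21, 17, 16, 13, 20, 22]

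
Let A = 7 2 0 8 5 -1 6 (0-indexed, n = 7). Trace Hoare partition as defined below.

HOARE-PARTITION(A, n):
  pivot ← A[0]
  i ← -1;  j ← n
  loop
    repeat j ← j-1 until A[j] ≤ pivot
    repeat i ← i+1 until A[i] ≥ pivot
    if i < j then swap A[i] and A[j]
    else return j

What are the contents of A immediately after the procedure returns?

6 2 0 -1 5 8 7

pivot = A[0] = 7; i = -1, j = 7
j→6 (A[6]=6≤7), i→0 (A[0]=7≥7); i<j, swap → 6 2 0 8 5 -1 7
j→5 (A[5]=-1≤7), i→3 (A[3]=8≥7); i<j, swap → 6 2 0 -1 5 8 7
j→4, i→5; i≥j, return j=4. A = 6 2 0 -1 5 8 7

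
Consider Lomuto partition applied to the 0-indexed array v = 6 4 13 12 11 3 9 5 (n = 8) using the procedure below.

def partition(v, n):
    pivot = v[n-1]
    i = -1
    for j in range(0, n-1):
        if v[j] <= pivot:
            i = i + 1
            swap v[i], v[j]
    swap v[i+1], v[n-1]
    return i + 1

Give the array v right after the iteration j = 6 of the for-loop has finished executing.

4 3 13 12 11 6 9 5

pivot=5, i=-1
j=0: 6>5, skip
j=1: 4≤5, i=0, swap(0,1) ⇒ 4 6 13 12 11 3 9 5
j=2: 13>5, skip
j=3: 12>5, skip
j=4: 11>5, skip
j=5: 3≤5, i=1, swap(1,5) ⇒ 4 3 13 12 11 6 9 5
j=6: 9>5, skip
(after j=6) v = 4 3 13 12 11 6 9 5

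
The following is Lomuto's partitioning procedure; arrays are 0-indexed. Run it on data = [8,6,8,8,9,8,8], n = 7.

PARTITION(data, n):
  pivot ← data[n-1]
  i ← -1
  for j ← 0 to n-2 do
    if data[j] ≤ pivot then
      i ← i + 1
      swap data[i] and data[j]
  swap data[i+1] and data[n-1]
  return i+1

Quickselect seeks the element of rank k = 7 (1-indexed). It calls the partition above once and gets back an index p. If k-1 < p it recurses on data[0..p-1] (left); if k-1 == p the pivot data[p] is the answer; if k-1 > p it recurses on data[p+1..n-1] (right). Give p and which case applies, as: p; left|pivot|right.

5; right

pivot = data[6] = 8; i = -1
j=0: data[0]=8 ≤ 8 → i=0, swap data[0],data[0] (no change) → [8,6,8,8,9,8,8]
j=1: data[1]=6 ≤ 8 → i=1, swap data[1],data[1] (no change) → [8,6,8,8,9,8,8]
j=2: data[2]=8 ≤ 8 → i=2, swap data[2],data[2] (no change) → [8,6,8,8,9,8,8]
j=3: data[3]=8 ≤ 8 → i=3, swap data[3],data[3] (no change) → [8,6,8,8,9,8,8]
j=4: data[4]=9 > 8 → no swap
j=5: data[5]=8 ≤ 8 → i=4, swap data[4],data[5] → [8,6,8,8,8,9,8]
final swap data[5],data[6] → [8,6,8,8,8,8,9]; return 5
p = 5; k-1 = 6 > 5 ⇒ right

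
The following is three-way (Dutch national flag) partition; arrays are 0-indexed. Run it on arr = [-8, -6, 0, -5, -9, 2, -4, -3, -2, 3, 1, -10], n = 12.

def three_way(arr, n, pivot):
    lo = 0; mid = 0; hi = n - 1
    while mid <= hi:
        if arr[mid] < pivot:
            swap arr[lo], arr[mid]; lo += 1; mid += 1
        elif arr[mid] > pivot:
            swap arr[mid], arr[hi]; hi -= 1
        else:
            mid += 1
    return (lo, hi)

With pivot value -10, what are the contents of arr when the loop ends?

pivot = -10; lo=0, mid=0, hi=11
arr[mid]=-8>-10: swap arr[0],arr[11]; hi=10 → [-10, -6, 0, -5, -9, 2, -4, -3, -2, 3, 1, -8]
arr[mid]=-10=-10: mid=1
arr[mid]=-6>-10: swap arr[1],arr[10]; hi=9 → [-10, 1, 0, -5, -9, 2, -4, -3, -2, 3, -6, -8]
arr[mid]=1>-10: swap arr[1],arr[9]; hi=8 → [-10, 3, 0, -5, -9, 2, -4, -3, -2, 1, -6, -8]
arr[mid]=3>-10: swap arr[1],arr[8]; hi=7 → [-10, -2, 0, -5, -9, 2, -4, -3, 3, 1, -6, -8]
arr[mid]=-2>-10: swap arr[1],arr[7]; hi=6 → [-10, -3, 0, -5, -9, 2, -4, -2, 3, 1, -6, -8]
arr[mid]=-3>-10: swap arr[1],arr[6]; hi=5 → [-10, -4, 0, -5, -9, 2, -3, -2, 3, 1, -6, -8]
arr[mid]=-4>-10: swap arr[1],arr[5]; hi=4 → [-10, 2, 0, -5, -9, -4, -3, -2, 3, 1, -6, -8]
arr[mid]=2>-10: swap arr[1],arr[4]; hi=3 → [-10, -9, 0, -5, 2, -4, -3, -2, 3, 1, -6, -8]
arr[mid]=-9>-10: swap arr[1],arr[3]; hi=2 → [-10, -5, 0, -9, 2, -4, -3, -2, 3, 1, -6, -8]
arr[mid]=-5>-10: swap arr[1],arr[2]; hi=1 → [-10, 0, -5, -9, 2, -4, -3, -2, 3, 1, -6, -8]
arr[mid]=0>-10: swap arr[1],arr[1]; hi=0 → [-10, 0, -5, -9, 2, -4, -3, -2, 3, 1, -6, -8]
end: lo=0, hi=0; arr = [-10, 0, -5, -9, 2, -4, -3, -2, 3, 1, -6, -8]

[-10, 0, -5, -9, 2, -4, -3, -2, 3, 1, -6, -8]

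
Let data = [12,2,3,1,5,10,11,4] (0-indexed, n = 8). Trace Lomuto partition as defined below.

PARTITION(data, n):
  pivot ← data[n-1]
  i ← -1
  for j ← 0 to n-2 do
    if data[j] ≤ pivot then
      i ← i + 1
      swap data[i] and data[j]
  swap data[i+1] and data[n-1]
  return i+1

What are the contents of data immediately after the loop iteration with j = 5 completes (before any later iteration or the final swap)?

[2,3,1,12,5,10,11,4]

pivot=4, i=-1
j=0: 12>4, skip
j=1: 2≤4, i=0, swap(0,1) ⇒ [2,12,3,1,5,10,11,4]
j=2: 3≤4, i=1, swap(1,2) ⇒ [2,3,12,1,5,10,11,4]
j=3: 1≤4, i=2, swap(2,3) ⇒ [2,3,1,12,5,10,11,4]
j=4: 5>4, skip
j=5: 10>4, skip
(after j=5) data = [2,3,1,12,5,10,11,4]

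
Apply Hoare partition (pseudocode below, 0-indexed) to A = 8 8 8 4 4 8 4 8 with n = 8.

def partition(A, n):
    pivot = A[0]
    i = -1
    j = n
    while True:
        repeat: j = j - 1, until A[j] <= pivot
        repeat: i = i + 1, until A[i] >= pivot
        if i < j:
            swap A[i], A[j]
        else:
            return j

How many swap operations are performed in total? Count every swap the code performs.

3

pivot = A[0] = 8; i = -1, j = 8
j→7 (A[7]=8≤8), i→0 (A[0]=8≥8); i<j, swap → 8 8 8 4 4 8 4 8
j→6 (A[6]=4≤8), i→1 (A[1]=8≥8); i<j, swap → 8 4 8 4 4 8 8 8
j→5 (A[5]=8≤8), i→2 (A[2]=8≥8); i<j, swap → 8 4 8 4 4 8 8 8
j→4, i→5; i≥j, return j=4. A = 8 4 8 4 4 8 8 8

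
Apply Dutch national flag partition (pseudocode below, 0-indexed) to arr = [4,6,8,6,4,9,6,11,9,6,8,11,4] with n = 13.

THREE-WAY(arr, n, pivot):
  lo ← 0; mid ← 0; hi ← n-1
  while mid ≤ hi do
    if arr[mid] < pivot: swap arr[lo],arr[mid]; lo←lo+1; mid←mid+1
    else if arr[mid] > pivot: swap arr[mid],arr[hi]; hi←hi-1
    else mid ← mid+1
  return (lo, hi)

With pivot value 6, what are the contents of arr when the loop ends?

lo=0 mid=0 hi=12
4<6: swap(0,0), lo=1 mid=1 ⇒ [4,6,8,6,4,9,6,11,9,6,8,11,4]
6=6: mid=2
8>6: swap(2,12), hi=11 ⇒ [4,6,4,6,4,9,6,11,9,6,8,11,8]
4<6: swap(1,2), lo=2 mid=3 ⇒ [4,4,6,6,4,9,6,11,9,6,8,11,8]
6=6: mid=4
4<6: swap(2,4), lo=3 mid=5 ⇒ [4,4,4,6,6,9,6,11,9,6,8,11,8]
9>6: swap(5,11), hi=10 ⇒ [4,4,4,6,6,11,6,11,9,6,8,9,8]
11>6: swap(5,10), hi=9 ⇒ [4,4,4,6,6,8,6,11,9,6,11,9,8]
8>6: swap(5,9), hi=8 ⇒ [4,4,4,6,6,6,6,11,9,8,11,9,8]
6=6: mid=6
6=6: mid=7
11>6: swap(7,8), hi=7 ⇒ [4,4,4,6,6,6,6,9,11,8,11,9,8]
9>6: swap(7,7), hi=6 ⇒ [4,4,4,6,6,6,6,9,11,8,11,9,8]
done. lo=3 hi=6; arr=[4,4,4,6,6,6,6,9,11,8,11,9,8]

[4,4,4,6,6,6,6,9,11,8,11,9,8]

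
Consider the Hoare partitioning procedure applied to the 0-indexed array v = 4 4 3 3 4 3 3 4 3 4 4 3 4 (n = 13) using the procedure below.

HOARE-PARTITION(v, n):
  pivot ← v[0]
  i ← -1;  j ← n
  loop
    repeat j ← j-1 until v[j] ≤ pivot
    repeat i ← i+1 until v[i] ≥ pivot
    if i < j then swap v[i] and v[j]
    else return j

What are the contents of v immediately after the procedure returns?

pivot = v[0] = 4; i = -1, j = 13
j→12 (v[12]=4≤4), i→0 (v[0]=4≥4); i<j, swap → 4 4 3 3 4 3 3 4 3 4 4 3 4
j→11 (v[11]=3≤4), i→1 (v[1]=4≥4); i<j, swap → 4 3 3 3 4 3 3 4 3 4 4 4 4
j→10 (v[10]=4≤4), i→4 (v[4]=4≥4); i<j, swap → 4 3 3 3 4 3 3 4 3 4 4 4 4
j→9 (v[9]=4≤4), i→7 (v[7]=4≥4); i<j, swap → 4 3 3 3 4 3 3 4 3 4 4 4 4
j→8, i→9; i≥j, return j=8. v = 4 3 3 3 4 3 3 4 3 4 4 4 4

4 3 3 3 4 3 3 4 3 4 4 4 4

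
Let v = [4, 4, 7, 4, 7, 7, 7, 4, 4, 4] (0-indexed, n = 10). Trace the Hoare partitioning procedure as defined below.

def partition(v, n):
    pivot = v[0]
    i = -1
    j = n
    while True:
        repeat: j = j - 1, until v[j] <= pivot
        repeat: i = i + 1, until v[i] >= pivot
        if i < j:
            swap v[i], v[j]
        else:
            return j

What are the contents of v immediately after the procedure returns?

[4, 4, 4, 4, 7, 7, 7, 7, 4, 4]

pivot = v[0] = 4; i = -1, j = 10
j→9 (v[9]=4≤4), i→0 (v[0]=4≥4); i<j, swap → [4, 4, 7, 4, 7, 7, 7, 4, 4, 4]
j→8 (v[8]=4≤4), i→1 (v[1]=4≥4); i<j, swap → [4, 4, 7, 4, 7, 7, 7, 4, 4, 4]
j→7 (v[7]=4≤4), i→2 (v[2]=7≥4); i<j, swap → [4, 4, 4, 4, 7, 7, 7, 7, 4, 4]
j→3, i→3; i≥j, return j=3. v = [4, 4, 4, 4, 7, 7, 7, 7, 4, 4]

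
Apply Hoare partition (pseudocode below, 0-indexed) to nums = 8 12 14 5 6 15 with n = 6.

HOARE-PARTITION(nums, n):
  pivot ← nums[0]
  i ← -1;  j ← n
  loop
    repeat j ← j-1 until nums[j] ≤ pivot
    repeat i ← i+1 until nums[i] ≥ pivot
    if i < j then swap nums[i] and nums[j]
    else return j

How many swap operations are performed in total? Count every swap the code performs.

pivot=8
j stops at 4 (6), i stops at 0 (8); swap ⇒ 6 12 14 5 8 15
j stops at 3 (5), i stops at 1 (12); swap ⇒ 6 5 14 12 8 15
j stops at 1, i stops at 2; i≥j ⇒ return 1. nums=6 5 14 12 8 15

2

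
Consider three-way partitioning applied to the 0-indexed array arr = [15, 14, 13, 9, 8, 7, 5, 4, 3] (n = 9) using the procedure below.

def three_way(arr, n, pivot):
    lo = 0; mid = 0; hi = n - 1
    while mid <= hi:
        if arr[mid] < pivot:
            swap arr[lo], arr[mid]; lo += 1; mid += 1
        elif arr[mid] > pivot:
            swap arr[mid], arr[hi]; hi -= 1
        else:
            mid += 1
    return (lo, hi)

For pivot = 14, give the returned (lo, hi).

lo=0 mid=0 hi=8
15>14: swap(0,8), hi=7 ⇒ [3, 14, 13, 9, 8, 7, 5, 4, 15]
3<14: swap(0,0), lo=1 mid=1 ⇒ [3, 14, 13, 9, 8, 7, 5, 4, 15]
14=14: mid=2
13<14: swap(1,2), lo=2 mid=3 ⇒ [3, 13, 14, 9, 8, 7, 5, 4, 15]
9<14: swap(2,3), lo=3 mid=4 ⇒ [3, 13, 9, 14, 8, 7, 5, 4, 15]
8<14: swap(3,4), lo=4 mid=5 ⇒ [3, 13, 9, 8, 14, 7, 5, 4, 15]
7<14: swap(4,5), lo=5 mid=6 ⇒ [3, 13, 9, 8, 7, 14, 5, 4, 15]
5<14: swap(5,6), lo=6 mid=7 ⇒ [3, 13, 9, 8, 7, 5, 14, 4, 15]
4<14: swap(6,7), lo=7 mid=8 ⇒ [3, 13, 9, 8, 7, 5, 4, 14, 15]
done. lo=7 hi=7; arr=[3, 13, 9, 8, 7, 5, 4, 14, 15]

(7, 7)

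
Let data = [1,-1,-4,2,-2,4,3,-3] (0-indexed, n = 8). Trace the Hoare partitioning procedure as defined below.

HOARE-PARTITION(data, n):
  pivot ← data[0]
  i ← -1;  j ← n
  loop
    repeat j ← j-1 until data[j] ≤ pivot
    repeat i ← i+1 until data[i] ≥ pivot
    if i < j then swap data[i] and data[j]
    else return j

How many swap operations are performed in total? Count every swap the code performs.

pivot = data[0] = 1; i = -1, j = 8
j→7 (data[7]=-3≤1), i→0 (data[0]=1≥1); i<j, swap → [-3,-1,-4,2,-2,4,3,1]
j→4 (data[4]=-2≤1), i→3 (data[3]=2≥1); i<j, swap → [-3,-1,-4,-2,2,4,3,1]
j→3, i→4; i≥j, return j=3. data = [-3,-1,-4,-2,2,4,3,1]

2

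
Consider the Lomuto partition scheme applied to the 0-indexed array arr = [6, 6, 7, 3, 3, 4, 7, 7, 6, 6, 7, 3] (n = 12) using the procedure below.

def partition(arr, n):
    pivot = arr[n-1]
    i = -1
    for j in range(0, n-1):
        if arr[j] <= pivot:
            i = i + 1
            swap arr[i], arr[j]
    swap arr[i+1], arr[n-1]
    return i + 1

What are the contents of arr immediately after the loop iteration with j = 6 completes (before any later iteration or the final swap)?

[3, 3, 7, 6, 6, 4, 7, 7, 6, 6, 7, 3]

pivot=3, i=-1
j=0: 6>3, skip
j=1: 6>3, skip
j=2: 7>3, skip
j=3: 3≤3, i=0, swap(0,3) ⇒ [3, 6, 7, 6, 3, 4, 7, 7, 6, 6, 7, 3]
j=4: 3≤3, i=1, swap(1,4) ⇒ [3, 3, 7, 6, 6, 4, 7, 7, 6, 6, 7, 3]
j=5: 4>3, skip
j=6: 7>3, skip
(after j=6) arr = [3, 3, 7, 6, 6, 4, 7, 7, 6, 6, 7, 3]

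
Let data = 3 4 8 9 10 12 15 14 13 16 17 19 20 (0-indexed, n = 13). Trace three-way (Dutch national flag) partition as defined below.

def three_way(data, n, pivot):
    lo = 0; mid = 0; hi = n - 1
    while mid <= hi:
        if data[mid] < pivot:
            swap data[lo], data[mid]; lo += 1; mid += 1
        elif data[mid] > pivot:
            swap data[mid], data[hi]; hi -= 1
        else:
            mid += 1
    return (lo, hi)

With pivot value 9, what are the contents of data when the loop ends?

lo=0 mid=0 hi=12
3<9: swap(0,0), lo=1 mid=1 ⇒ 3 4 8 9 10 12 15 14 13 16 17 19 20
4<9: swap(1,1), lo=2 mid=2 ⇒ 3 4 8 9 10 12 15 14 13 16 17 19 20
8<9: swap(2,2), lo=3 mid=3 ⇒ 3 4 8 9 10 12 15 14 13 16 17 19 20
9=9: mid=4
10>9: swap(4,12), hi=11 ⇒ 3 4 8 9 20 12 15 14 13 16 17 19 10
20>9: swap(4,11), hi=10 ⇒ 3 4 8 9 19 12 15 14 13 16 17 20 10
19>9: swap(4,10), hi=9 ⇒ 3 4 8 9 17 12 15 14 13 16 19 20 10
17>9: swap(4,9), hi=8 ⇒ 3 4 8 9 16 12 15 14 13 17 19 20 10
16>9: swap(4,8), hi=7 ⇒ 3 4 8 9 13 12 15 14 16 17 19 20 10
13>9: swap(4,7), hi=6 ⇒ 3 4 8 9 14 12 15 13 16 17 19 20 10
14>9: swap(4,6), hi=5 ⇒ 3 4 8 9 15 12 14 13 16 17 19 20 10
15>9: swap(4,5), hi=4 ⇒ 3 4 8 9 12 15 14 13 16 17 19 20 10
12>9: swap(4,4), hi=3 ⇒ 3 4 8 9 12 15 14 13 16 17 19 20 10
done. lo=3 hi=3; data=3 4 8 9 12 15 14 13 16 17 19 20 10

3 4 8 9 12 15 14 13 16 17 19 20 10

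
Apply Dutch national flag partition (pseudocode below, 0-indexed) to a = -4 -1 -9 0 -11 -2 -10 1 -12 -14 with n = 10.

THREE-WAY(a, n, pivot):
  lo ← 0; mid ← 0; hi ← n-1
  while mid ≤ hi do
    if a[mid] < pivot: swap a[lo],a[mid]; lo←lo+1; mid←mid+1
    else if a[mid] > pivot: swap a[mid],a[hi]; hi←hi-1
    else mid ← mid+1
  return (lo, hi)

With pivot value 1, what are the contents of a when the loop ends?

pivot = 1; lo=0, mid=0, hi=9
a[mid]=-4<1: swap a[0],a[0]; lo=1,mid=1 → -4 -1 -9 0 -11 -2 -10 1 -12 -14
a[mid]=-1<1: swap a[1],a[1]; lo=2,mid=2 → -4 -1 -9 0 -11 -2 -10 1 -12 -14
a[mid]=-9<1: swap a[2],a[2]; lo=3,mid=3 → -4 -1 -9 0 -11 -2 -10 1 -12 -14
a[mid]=0<1: swap a[3],a[3]; lo=4,mid=4 → -4 -1 -9 0 -11 -2 -10 1 -12 -14
a[mid]=-11<1: swap a[4],a[4]; lo=5,mid=5 → -4 -1 -9 0 -11 -2 -10 1 -12 -14
a[mid]=-2<1: swap a[5],a[5]; lo=6,mid=6 → -4 -1 -9 0 -11 -2 -10 1 -12 -14
a[mid]=-10<1: swap a[6],a[6]; lo=7,mid=7 → -4 -1 -9 0 -11 -2 -10 1 -12 -14
a[mid]=1=1: mid=8
a[mid]=-12<1: swap a[7],a[8]; lo=8,mid=9 → -4 -1 -9 0 -11 -2 -10 -12 1 -14
a[mid]=-14<1: swap a[8],a[9]; lo=9,mid=10 → -4 -1 -9 0 -11 -2 -10 -12 -14 1
end: lo=9, hi=9; a = -4 -1 -9 0 -11 -2 -10 -12 -14 1

-4 -1 -9 0 -11 -2 -10 -12 -14 1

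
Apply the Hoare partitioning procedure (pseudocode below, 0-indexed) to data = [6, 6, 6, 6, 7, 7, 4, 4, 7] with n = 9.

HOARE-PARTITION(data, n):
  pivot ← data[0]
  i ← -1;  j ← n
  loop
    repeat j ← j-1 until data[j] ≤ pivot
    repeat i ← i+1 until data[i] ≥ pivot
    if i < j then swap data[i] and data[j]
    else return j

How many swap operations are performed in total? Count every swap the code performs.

pivot=6
j stops at 7 (4), i stops at 0 (6); swap ⇒ [4, 6, 6, 6, 7, 7, 4, 6, 7]
j stops at 6 (4), i stops at 1 (6); swap ⇒ [4, 4, 6, 6, 7, 7, 6, 6, 7]
j stops at 3 (6), i stops at 2 (6); swap ⇒ [4, 4, 6, 6, 7, 7, 6, 6, 7]
j stops at 2, i stops at 3; i≥j ⇒ return 2. data=[4, 4, 6, 6, 7, 7, 6, 6, 7]

3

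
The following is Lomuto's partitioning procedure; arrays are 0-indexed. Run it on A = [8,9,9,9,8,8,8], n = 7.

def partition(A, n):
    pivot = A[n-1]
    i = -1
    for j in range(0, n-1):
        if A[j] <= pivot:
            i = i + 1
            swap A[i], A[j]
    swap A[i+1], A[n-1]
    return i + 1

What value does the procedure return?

pivot = A[6] = 8; i = -1
j=0: A[0]=8 ≤ 8 → i=0, swap A[0],A[0] (no change) → [8,9,9,9,8,8,8]
j=1: A[1]=9 > 8 → no swap
j=2: A[2]=9 > 8 → no swap
j=3: A[3]=9 > 8 → no swap
j=4: A[4]=8 ≤ 8 → i=1, swap A[1],A[4] → [8,8,9,9,9,8,8]
j=5: A[5]=8 ≤ 8 → i=2, swap A[2],A[5] → [8,8,8,9,9,9,8]
final swap A[3],A[6] → [8,8,8,8,9,9,9]; return 3

3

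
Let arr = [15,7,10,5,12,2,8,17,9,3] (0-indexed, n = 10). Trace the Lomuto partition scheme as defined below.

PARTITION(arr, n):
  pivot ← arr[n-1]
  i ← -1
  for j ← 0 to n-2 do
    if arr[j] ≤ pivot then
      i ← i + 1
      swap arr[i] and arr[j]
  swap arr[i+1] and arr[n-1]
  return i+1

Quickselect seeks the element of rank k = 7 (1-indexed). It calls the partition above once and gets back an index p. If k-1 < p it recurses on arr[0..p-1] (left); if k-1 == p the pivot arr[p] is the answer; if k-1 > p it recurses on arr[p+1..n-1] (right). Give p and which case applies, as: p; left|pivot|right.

pivot = arr[9] = 3; i = -1
j=0: arr[0]=15 > 3 → no swap
j=1: arr[1]=7 > 3 → no swap
j=2: arr[2]=10 > 3 → no swap
j=3: arr[3]=5 > 3 → no swap
j=4: arr[4]=12 > 3 → no swap
j=5: arr[5]=2 ≤ 3 → i=0, swap arr[0],arr[5] → [2,7,10,5,12,15,8,17,9,3]
j=6: arr[6]=8 > 3 → no swap
j=7: arr[7]=17 > 3 → no swap
j=8: arr[8]=9 > 3 → no swap
final swap arr[1],arr[9] → [2,3,10,5,12,15,8,17,9,7]; return 1
p = 1; k-1 = 6 > 1 ⇒ right

1; right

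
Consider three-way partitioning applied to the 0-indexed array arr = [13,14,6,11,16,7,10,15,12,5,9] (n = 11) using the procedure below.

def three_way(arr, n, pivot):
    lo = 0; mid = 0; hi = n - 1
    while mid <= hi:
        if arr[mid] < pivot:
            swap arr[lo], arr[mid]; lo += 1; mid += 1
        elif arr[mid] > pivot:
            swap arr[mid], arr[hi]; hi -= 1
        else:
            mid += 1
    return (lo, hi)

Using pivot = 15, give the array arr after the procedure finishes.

[13,14,6,11,9,7,10,12,5,15,16]

pivot = 15; lo=0, mid=0, hi=10
arr[mid]=13<15: swap arr[0],arr[0]; lo=1,mid=1 → [13,14,6,11,16,7,10,15,12,5,9]
arr[mid]=14<15: swap arr[1],arr[1]; lo=2,mid=2 → [13,14,6,11,16,7,10,15,12,5,9]
arr[mid]=6<15: swap arr[2],arr[2]; lo=3,mid=3 → [13,14,6,11,16,7,10,15,12,5,9]
arr[mid]=11<15: swap arr[3],arr[3]; lo=4,mid=4 → [13,14,6,11,16,7,10,15,12,5,9]
arr[mid]=16>15: swap arr[4],arr[10]; hi=9 → [13,14,6,11,9,7,10,15,12,5,16]
arr[mid]=9<15: swap arr[4],arr[4]; lo=5,mid=5 → [13,14,6,11,9,7,10,15,12,5,16]
arr[mid]=7<15: swap arr[5],arr[5]; lo=6,mid=6 → [13,14,6,11,9,7,10,15,12,5,16]
arr[mid]=10<15: swap arr[6],arr[6]; lo=7,mid=7 → [13,14,6,11,9,7,10,15,12,5,16]
arr[mid]=15=15: mid=8
arr[mid]=12<15: swap arr[7],arr[8]; lo=8,mid=9 → [13,14,6,11,9,7,10,12,15,5,16]
arr[mid]=5<15: swap arr[8],arr[9]; lo=9,mid=10 → [13,14,6,11,9,7,10,12,5,15,16]
end: lo=9, hi=9; arr = [13,14,6,11,9,7,10,12,5,15,16]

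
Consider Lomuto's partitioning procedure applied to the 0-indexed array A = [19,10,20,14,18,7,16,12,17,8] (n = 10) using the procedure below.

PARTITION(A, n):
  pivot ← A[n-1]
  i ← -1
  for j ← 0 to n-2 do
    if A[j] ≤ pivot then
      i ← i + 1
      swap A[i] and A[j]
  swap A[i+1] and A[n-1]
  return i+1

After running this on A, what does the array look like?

[7,8,20,14,18,19,16,12,17,10]

pivot=8, i=-1
j=0: 19>8, skip
j=1: 10>8, skip
j=2: 20>8, skip
j=3: 14>8, skip
j=4: 18>8, skip
j=5: 7≤8, i=0, swap(0,5) ⇒ [7,10,20,14,18,19,16,12,17,8]
j=6: 16>8, skip
j=7: 12>8, skip
j=8: 17>8, skip
swap(1,9) ⇒ [7,8,20,14,18,19,16,12,17,10]; return 1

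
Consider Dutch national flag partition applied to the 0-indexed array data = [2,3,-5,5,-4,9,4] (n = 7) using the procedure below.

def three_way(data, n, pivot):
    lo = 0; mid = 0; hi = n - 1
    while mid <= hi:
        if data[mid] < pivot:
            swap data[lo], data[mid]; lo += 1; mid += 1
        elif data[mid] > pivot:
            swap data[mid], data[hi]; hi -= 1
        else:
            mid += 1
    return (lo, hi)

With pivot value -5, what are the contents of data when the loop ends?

pivot = -5; lo=0, mid=0, hi=6
data[mid]=2>-5: swap data[0],data[6]; hi=5 → [4,3,-5,5,-4,9,2]
data[mid]=4>-5: swap data[0],data[5]; hi=4 → [9,3,-5,5,-4,4,2]
data[mid]=9>-5: swap data[0],data[4]; hi=3 → [-4,3,-5,5,9,4,2]
data[mid]=-4>-5: swap data[0],data[3]; hi=2 → [5,3,-5,-4,9,4,2]
data[mid]=5>-5: swap data[0],data[2]; hi=1 → [-5,3,5,-4,9,4,2]
data[mid]=-5=-5: mid=1
data[mid]=3>-5: swap data[1],data[1]; hi=0 → [-5,3,5,-4,9,4,2]
end: lo=0, hi=0; data = [-5,3,5,-4,9,4,2]

[-5,3,5,-4,9,4,2]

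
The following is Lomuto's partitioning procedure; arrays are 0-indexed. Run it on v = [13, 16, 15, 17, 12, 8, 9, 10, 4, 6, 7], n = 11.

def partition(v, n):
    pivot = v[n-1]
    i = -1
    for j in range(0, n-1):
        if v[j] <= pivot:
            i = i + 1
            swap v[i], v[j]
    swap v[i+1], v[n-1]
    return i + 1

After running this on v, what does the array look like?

pivot=7, i=-1
j=0: 13>7, skip
j=1: 16>7, skip
j=2: 15>7, skip
j=3: 17>7, skip
j=4: 12>7, skip
j=5: 8>7, skip
j=6: 9>7, skip
j=7: 10>7, skip
j=8: 4≤7, i=0, swap(0,8) ⇒ [4, 16, 15, 17, 12, 8, 9, 10, 13, 6, 7]
j=9: 6≤7, i=1, swap(1,9) ⇒ [4, 6, 15, 17, 12, 8, 9, 10, 13, 16, 7]
swap(2,10) ⇒ [4, 6, 7, 17, 12, 8, 9, 10, 13, 16, 15]; return 2

[4, 6, 7, 17, 12, 8, 9, 10, 13, 16, 15]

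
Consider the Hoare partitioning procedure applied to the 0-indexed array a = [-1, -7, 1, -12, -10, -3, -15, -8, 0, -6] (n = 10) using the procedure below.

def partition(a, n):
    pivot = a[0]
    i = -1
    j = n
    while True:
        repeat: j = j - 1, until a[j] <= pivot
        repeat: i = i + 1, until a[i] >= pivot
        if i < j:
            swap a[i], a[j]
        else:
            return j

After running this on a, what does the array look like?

pivot = a[0] = -1; i = -1, j = 10
j→9 (a[9]=-6≤-1), i→0 (a[0]=-1≥-1); i<j, swap → [-6, -7, 1, -12, -10, -3, -15, -8, 0, -1]
j→7 (a[7]=-8≤-1), i→2 (a[2]=1≥-1); i<j, swap → [-6, -7, -8, -12, -10, -3, -15, 1, 0, -1]
j→6, i→7; i≥j, return j=6. a = [-6, -7, -8, -12, -10, -3, -15, 1, 0, -1]

[-6, -7, -8, -12, -10, -3, -15, 1, 0, -1]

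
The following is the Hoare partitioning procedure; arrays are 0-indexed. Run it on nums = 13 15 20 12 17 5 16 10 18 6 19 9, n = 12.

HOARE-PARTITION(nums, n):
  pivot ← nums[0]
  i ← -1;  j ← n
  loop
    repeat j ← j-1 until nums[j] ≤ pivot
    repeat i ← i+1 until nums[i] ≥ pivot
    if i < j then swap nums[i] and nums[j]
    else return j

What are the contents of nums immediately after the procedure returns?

9 6 10 12 5 17 16 20 18 15 19 13

pivot=13
j stops at 11 (9), i stops at 0 (13); swap ⇒ 9 15 20 12 17 5 16 10 18 6 19 13
j stops at 9 (6), i stops at 1 (15); swap ⇒ 9 6 20 12 17 5 16 10 18 15 19 13
j stops at 7 (10), i stops at 2 (20); swap ⇒ 9 6 10 12 17 5 16 20 18 15 19 13
j stops at 5 (5), i stops at 4 (17); swap ⇒ 9 6 10 12 5 17 16 20 18 15 19 13
j stops at 4, i stops at 5; i≥j ⇒ return 4. nums=9 6 10 12 5 17 16 20 18 15 19 13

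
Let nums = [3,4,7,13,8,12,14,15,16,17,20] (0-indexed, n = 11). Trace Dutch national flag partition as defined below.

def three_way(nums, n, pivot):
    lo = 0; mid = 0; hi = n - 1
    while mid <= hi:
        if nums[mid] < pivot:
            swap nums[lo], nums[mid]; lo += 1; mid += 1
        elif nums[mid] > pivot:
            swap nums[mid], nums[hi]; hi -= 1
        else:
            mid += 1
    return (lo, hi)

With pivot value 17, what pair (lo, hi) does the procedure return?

lo=0 mid=0 hi=10
3<17: swap(0,0), lo=1 mid=1 ⇒ [3,4,7,13,8,12,14,15,16,17,20]
4<17: swap(1,1), lo=2 mid=2 ⇒ [3,4,7,13,8,12,14,15,16,17,20]
7<17: swap(2,2), lo=3 mid=3 ⇒ [3,4,7,13,8,12,14,15,16,17,20]
13<17: swap(3,3), lo=4 mid=4 ⇒ [3,4,7,13,8,12,14,15,16,17,20]
8<17: swap(4,4), lo=5 mid=5 ⇒ [3,4,7,13,8,12,14,15,16,17,20]
12<17: swap(5,5), lo=6 mid=6 ⇒ [3,4,7,13,8,12,14,15,16,17,20]
14<17: swap(6,6), lo=7 mid=7 ⇒ [3,4,7,13,8,12,14,15,16,17,20]
15<17: swap(7,7), lo=8 mid=8 ⇒ [3,4,7,13,8,12,14,15,16,17,20]
16<17: swap(8,8), lo=9 mid=9 ⇒ [3,4,7,13,8,12,14,15,16,17,20]
17=17: mid=10
20>17: swap(10,10), hi=9 ⇒ [3,4,7,13,8,12,14,15,16,17,20]
done. lo=9 hi=9; nums=[3,4,7,13,8,12,14,15,16,17,20]

(9, 9)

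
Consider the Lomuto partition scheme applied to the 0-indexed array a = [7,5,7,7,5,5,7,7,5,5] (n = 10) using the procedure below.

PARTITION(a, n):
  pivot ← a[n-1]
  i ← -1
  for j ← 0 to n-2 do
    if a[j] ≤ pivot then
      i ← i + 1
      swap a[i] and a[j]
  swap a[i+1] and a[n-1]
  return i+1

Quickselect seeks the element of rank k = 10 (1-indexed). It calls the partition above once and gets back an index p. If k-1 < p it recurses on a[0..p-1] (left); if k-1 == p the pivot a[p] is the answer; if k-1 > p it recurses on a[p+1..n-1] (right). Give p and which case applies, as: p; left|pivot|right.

pivot=5, i=-1
j=0: 7>5, skip
j=1: 5≤5, i=0, swap(0,1) ⇒ [5,7,7,7,5,5,7,7,5,5]
j=2: 7>5, skip
j=3: 7>5, skip
j=4: 5≤5, i=1, swap(1,4) ⇒ [5,5,7,7,7,5,7,7,5,5]
j=5: 5≤5, i=2, swap(2,5) ⇒ [5,5,5,7,7,7,7,7,5,5]
j=6: 7>5, skip
j=7: 7>5, skip
j=8: 5≤5, i=3, swap(3,8) ⇒ [5,5,5,5,7,7,7,7,7,5]
swap(4,9) ⇒ [5,5,5,5,5,7,7,7,7,7]; return 4
p = 4; k-1 = 9 > 4 ⇒ right

4; right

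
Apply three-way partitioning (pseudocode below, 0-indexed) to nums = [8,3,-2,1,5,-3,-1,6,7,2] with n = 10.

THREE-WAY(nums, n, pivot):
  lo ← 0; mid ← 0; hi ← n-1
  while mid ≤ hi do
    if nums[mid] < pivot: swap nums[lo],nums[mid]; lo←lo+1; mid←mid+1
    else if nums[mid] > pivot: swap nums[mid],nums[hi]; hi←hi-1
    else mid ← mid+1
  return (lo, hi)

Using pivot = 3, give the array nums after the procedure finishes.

[2,-2,1,-1,-3,3,6,7,5,8]

lo=0 mid=0 hi=9
8>3: swap(0,9), hi=8 ⇒ [2,3,-2,1,5,-3,-1,6,7,8]
2<3: swap(0,0), lo=1 mid=1 ⇒ [2,3,-2,1,5,-3,-1,6,7,8]
3=3: mid=2
-2<3: swap(1,2), lo=2 mid=3 ⇒ [2,-2,3,1,5,-3,-1,6,7,8]
1<3: swap(2,3), lo=3 mid=4 ⇒ [2,-2,1,3,5,-3,-1,6,7,8]
5>3: swap(4,8), hi=7 ⇒ [2,-2,1,3,7,-3,-1,6,5,8]
7>3: swap(4,7), hi=6 ⇒ [2,-2,1,3,6,-3,-1,7,5,8]
6>3: swap(4,6), hi=5 ⇒ [2,-2,1,3,-1,-3,6,7,5,8]
-1<3: swap(3,4), lo=4 mid=5 ⇒ [2,-2,1,-1,3,-3,6,7,5,8]
-3<3: swap(4,5), lo=5 mid=6 ⇒ [2,-2,1,-1,-3,3,6,7,5,8]
done. lo=5 hi=5; nums=[2,-2,1,-1,-3,3,6,7,5,8]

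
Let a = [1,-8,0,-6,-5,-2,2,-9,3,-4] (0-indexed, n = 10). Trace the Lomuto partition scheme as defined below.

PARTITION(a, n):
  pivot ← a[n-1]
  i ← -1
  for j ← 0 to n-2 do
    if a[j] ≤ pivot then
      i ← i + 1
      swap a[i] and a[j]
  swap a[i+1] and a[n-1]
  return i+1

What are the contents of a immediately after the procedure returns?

[-8,-6,-5,-9,-4,-2,2,1,3,0]

pivot=-4, i=-1
j=0: 1>-4, skip
j=1: -8≤-4, i=0, swap(0,1) ⇒ [-8,1,0,-6,-5,-2,2,-9,3,-4]
j=2: 0>-4, skip
j=3: -6≤-4, i=1, swap(1,3) ⇒ [-8,-6,0,1,-5,-2,2,-9,3,-4]
j=4: -5≤-4, i=2, swap(2,4) ⇒ [-8,-6,-5,1,0,-2,2,-9,3,-4]
j=5: -2>-4, skip
j=6: 2>-4, skip
j=7: -9≤-4, i=3, swap(3,7) ⇒ [-8,-6,-5,-9,0,-2,2,1,3,-4]
j=8: 3>-4, skip
swap(4,9) ⇒ [-8,-6,-5,-9,-4,-2,2,1,3,0]; return 4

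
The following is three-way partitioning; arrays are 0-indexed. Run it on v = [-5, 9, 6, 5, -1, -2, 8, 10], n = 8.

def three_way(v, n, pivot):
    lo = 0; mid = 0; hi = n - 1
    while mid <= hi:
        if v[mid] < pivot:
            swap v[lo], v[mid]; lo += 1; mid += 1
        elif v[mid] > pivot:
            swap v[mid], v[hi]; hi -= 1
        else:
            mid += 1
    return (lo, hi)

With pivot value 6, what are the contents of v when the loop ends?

lo=0 mid=0 hi=7
-5<6: swap(0,0), lo=1 mid=1 ⇒ [-5, 9, 6, 5, -1, -2, 8, 10]
9>6: swap(1,7), hi=6 ⇒ [-5, 10, 6, 5, -1, -2, 8, 9]
10>6: swap(1,6), hi=5 ⇒ [-5, 8, 6, 5, -1, -2, 10, 9]
8>6: swap(1,5), hi=4 ⇒ [-5, -2, 6, 5, -1, 8, 10, 9]
-2<6: swap(1,1), lo=2 mid=2 ⇒ [-5, -2, 6, 5, -1, 8, 10, 9]
6=6: mid=3
5<6: swap(2,3), lo=3 mid=4 ⇒ [-5, -2, 5, 6, -1, 8, 10, 9]
-1<6: swap(3,4), lo=4 mid=5 ⇒ [-5, -2, 5, -1, 6, 8, 10, 9]
done. lo=4 hi=4; v=[-5, -2, 5, -1, 6, 8, 10, 9]

[-5, -2, 5, -1, 6, 8, 10, 9]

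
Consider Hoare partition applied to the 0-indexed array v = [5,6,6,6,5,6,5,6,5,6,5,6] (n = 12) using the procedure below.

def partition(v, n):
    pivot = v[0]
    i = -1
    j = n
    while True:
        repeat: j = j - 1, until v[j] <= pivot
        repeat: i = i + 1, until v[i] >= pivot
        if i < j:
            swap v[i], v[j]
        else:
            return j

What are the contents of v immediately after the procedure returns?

pivot=5
j stops at 10 (5), i stops at 0 (5); swap ⇒ [5,6,6,6,5,6,5,6,5,6,5,6]
j stops at 8 (5), i stops at 1 (6); swap ⇒ [5,5,6,6,5,6,5,6,6,6,5,6]
j stops at 6 (5), i stops at 2 (6); swap ⇒ [5,5,5,6,5,6,6,6,6,6,5,6]
j stops at 4 (5), i stops at 3 (6); swap ⇒ [5,5,5,5,6,6,6,6,6,6,5,6]
j stops at 3, i stops at 4; i≥j ⇒ return 3. v=[5,5,5,5,6,6,6,6,6,6,5,6]

[5,5,5,5,6,6,6,6,6,6,5,6]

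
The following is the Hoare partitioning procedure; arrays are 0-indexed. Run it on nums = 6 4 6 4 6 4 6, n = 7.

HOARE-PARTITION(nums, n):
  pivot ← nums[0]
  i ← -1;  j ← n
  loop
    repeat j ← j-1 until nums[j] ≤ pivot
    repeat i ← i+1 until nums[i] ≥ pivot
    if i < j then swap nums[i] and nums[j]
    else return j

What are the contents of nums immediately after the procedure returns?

6 4 4 4 6 6 6

pivot = nums[0] = 6; i = -1, j = 7
j→6 (nums[6]=6≤6), i→0 (nums[0]=6≥6); i<j, swap → 6 4 6 4 6 4 6
j→5 (nums[5]=4≤6), i→2 (nums[2]=6≥6); i<j, swap → 6 4 4 4 6 6 6
j→4, i→4; i≥j, return j=4. nums = 6 4 4 4 6 6 6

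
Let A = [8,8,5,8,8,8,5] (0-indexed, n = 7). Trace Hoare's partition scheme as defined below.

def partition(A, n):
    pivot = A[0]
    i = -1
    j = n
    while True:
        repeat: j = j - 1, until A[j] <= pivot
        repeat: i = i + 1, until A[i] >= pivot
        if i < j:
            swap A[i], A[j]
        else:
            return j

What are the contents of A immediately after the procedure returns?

pivot = A[0] = 8; i = -1, j = 7
j→6 (A[6]=5≤8), i→0 (A[0]=8≥8); i<j, swap → [5,8,5,8,8,8,8]
j→5 (A[5]=8≤8), i→1 (A[1]=8≥8); i<j, swap → [5,8,5,8,8,8,8]
j→4 (A[4]=8≤8), i→3 (A[3]=8≥8); i<j, swap → [5,8,5,8,8,8,8]
j→3, i→4; i≥j, return j=3. A = [5,8,5,8,8,8,8]

[5,8,5,8,8,8,8]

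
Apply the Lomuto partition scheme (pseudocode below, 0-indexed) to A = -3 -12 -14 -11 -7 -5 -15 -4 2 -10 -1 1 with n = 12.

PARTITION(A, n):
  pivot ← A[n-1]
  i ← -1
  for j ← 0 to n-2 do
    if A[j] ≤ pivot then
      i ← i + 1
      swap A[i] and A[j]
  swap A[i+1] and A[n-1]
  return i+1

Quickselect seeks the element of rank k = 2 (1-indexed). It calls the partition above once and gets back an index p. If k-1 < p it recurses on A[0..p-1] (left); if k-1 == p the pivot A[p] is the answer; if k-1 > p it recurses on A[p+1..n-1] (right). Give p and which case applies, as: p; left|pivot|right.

pivot = A[11] = 1; i = -1
j=0: A[0]=-3 ≤ 1 → i=0, swap A[0],A[0] (no change) → -3 -12 -14 -11 -7 -5 -15 -4 2 -10 -1 1
j=1: A[1]=-12 ≤ 1 → i=1, swap A[1],A[1] (no change) → -3 -12 -14 -11 -7 -5 -15 -4 2 -10 -1 1
j=2: A[2]=-14 ≤ 1 → i=2, swap A[2],A[2] (no change) → -3 -12 -14 -11 -7 -5 -15 -4 2 -10 -1 1
j=3: A[3]=-11 ≤ 1 → i=3, swap A[3],A[3] (no change) → -3 -12 -14 -11 -7 -5 -15 -4 2 -10 -1 1
j=4: A[4]=-7 ≤ 1 → i=4, swap A[4],A[4] (no change) → -3 -12 -14 -11 -7 -5 -15 -4 2 -10 -1 1
j=5: A[5]=-5 ≤ 1 → i=5, swap A[5],A[5] (no change) → -3 -12 -14 -11 -7 -5 -15 -4 2 -10 -1 1
j=6: A[6]=-15 ≤ 1 → i=6, swap A[6],A[6] (no change) → -3 -12 -14 -11 -7 -5 -15 -4 2 -10 -1 1
j=7: A[7]=-4 ≤ 1 → i=7, swap A[7],A[7] (no change) → -3 -12 -14 -11 -7 -5 -15 -4 2 -10 -1 1
j=8: A[8]=2 > 1 → no swap
j=9: A[9]=-10 ≤ 1 → i=8, swap A[8],A[9] → -3 -12 -14 -11 -7 -5 -15 -4 -10 2 -1 1
j=10: A[10]=-1 ≤ 1 → i=9, swap A[9],A[10] → -3 -12 -14 -11 -7 -5 -15 -4 -10 -1 2 1
final swap A[10],A[11] → -3 -12 -14 -11 -7 -5 -15 -4 -10 -1 1 2; return 10
p = 10; k-1 = 1 < 10 ⇒ left

10; left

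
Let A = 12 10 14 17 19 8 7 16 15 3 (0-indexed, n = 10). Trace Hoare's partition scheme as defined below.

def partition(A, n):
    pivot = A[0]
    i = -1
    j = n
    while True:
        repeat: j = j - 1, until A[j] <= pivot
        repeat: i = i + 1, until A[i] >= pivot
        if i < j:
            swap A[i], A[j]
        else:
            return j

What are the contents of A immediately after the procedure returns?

pivot = A[0] = 12; i = -1, j = 10
j→9 (A[9]=3≤12), i→0 (A[0]=12≥12); i<j, swap → 3 10 14 17 19 8 7 16 15 12
j→6 (A[6]=7≤12), i→2 (A[2]=14≥12); i<j, swap → 3 10 7 17 19 8 14 16 15 12
j→5 (A[5]=8≤12), i→3 (A[3]=17≥12); i<j, swap → 3 10 7 8 19 17 14 16 15 12
j→3, i→4; i≥j, return j=3. A = 3 10 7 8 19 17 14 16 15 12

3 10 7 8 19 17 14 16 15 12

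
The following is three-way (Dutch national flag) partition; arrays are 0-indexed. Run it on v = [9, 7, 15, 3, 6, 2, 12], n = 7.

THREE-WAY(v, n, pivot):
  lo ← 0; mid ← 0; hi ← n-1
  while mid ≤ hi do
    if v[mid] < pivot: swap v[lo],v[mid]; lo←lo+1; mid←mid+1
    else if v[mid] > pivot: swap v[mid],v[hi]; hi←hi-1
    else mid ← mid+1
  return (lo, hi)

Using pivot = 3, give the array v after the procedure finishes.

[2, 3, 15, 6, 7, 12, 9]

pivot = 3; lo=0, mid=0, hi=6
v[mid]=9>3: swap v[0],v[6]; hi=5 → [12, 7, 15, 3, 6, 2, 9]
v[mid]=12>3: swap v[0],v[5]; hi=4 → [2, 7, 15, 3, 6, 12, 9]
v[mid]=2<3: swap v[0],v[0]; lo=1,mid=1 → [2, 7, 15, 3, 6, 12, 9]
v[mid]=7>3: swap v[1],v[4]; hi=3 → [2, 6, 15, 3, 7, 12, 9]
v[mid]=6>3: swap v[1],v[3]; hi=2 → [2, 3, 15, 6, 7, 12, 9]
v[mid]=3=3: mid=2
v[mid]=15>3: swap v[2],v[2]; hi=1 → [2, 3, 15, 6, 7, 12, 9]
end: lo=1, hi=1; v = [2, 3, 15, 6, 7, 12, 9]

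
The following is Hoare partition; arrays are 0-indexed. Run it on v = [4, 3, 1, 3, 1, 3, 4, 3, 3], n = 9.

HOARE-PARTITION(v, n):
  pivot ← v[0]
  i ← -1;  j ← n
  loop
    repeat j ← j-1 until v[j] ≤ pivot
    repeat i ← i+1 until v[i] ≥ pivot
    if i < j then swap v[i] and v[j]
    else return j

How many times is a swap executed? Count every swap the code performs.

pivot = v[0] = 4; i = -1, j = 9
j→8 (v[8]=3≤4), i→0 (v[0]=4≥4); i<j, swap → [3, 3, 1, 3, 1, 3, 4, 3, 4]
j→7 (v[7]=3≤4), i→6 (v[6]=4≥4); i<j, swap → [3, 3, 1, 3, 1, 3, 3, 4, 4]
j→6, i→7; i≥j, return j=6. v = [3, 3, 1, 3, 1, 3, 3, 4, 4]

2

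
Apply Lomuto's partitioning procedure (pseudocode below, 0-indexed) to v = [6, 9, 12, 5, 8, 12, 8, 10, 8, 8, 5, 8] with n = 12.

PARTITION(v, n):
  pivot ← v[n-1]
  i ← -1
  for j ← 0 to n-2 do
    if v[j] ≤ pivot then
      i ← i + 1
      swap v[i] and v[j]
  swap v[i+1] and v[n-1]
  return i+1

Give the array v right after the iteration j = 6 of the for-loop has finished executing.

[6, 5, 8, 8, 12, 12, 9, 10, 8, 8, 5, 8]

pivot = v[11] = 8; i = -1
j=0: v[0]=6 ≤ 8 → i=0, swap v[0],v[0] (no change) → [6, 9, 12, 5, 8, 12, 8, 10, 8, 8, 5, 8]
j=1: v[1]=9 > 8 → no swap
j=2: v[2]=12 > 8 → no swap
j=3: v[3]=5 ≤ 8 → i=1, swap v[1],v[3] → [6, 5, 12, 9, 8, 12, 8, 10, 8, 8, 5, 8]
j=4: v[4]=8 ≤ 8 → i=2, swap v[2],v[4] → [6, 5, 8, 9, 12, 12, 8, 10, 8, 8, 5, 8]
j=5: v[5]=12 > 8 → no swap
j=6: v[6]=8 ≤ 8 → i=3, swap v[3],v[6] → [6, 5, 8, 8, 12, 12, 9, 10, 8, 8, 5, 8]
(after j=6) v = [6, 5, 8, 8, 12, 12, 9, 10, 8, 8, 5, 8]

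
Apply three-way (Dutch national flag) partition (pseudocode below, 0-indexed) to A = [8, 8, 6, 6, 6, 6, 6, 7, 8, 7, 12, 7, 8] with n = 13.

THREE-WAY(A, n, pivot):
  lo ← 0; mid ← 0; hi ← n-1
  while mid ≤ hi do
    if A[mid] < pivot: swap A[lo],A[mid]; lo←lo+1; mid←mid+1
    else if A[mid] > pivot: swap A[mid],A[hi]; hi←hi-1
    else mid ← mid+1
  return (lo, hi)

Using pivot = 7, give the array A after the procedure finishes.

[6, 6, 6, 6, 6, 7, 7, 7, 8, 12, 8, 8, 8]

pivot = 7; lo=0, mid=0, hi=12
A[mid]=8>7: swap A[0],A[12]; hi=11 → [8, 8, 6, 6, 6, 6, 6, 7, 8, 7, 12, 7, 8]
A[mid]=8>7: swap A[0],A[11]; hi=10 → [7, 8, 6, 6, 6, 6, 6, 7, 8, 7, 12, 8, 8]
A[mid]=7=7: mid=1
A[mid]=8>7: swap A[1],A[10]; hi=9 → [7, 12, 6, 6, 6, 6, 6, 7, 8, 7, 8, 8, 8]
A[mid]=12>7: swap A[1],A[9]; hi=8 → [7, 7, 6, 6, 6, 6, 6, 7, 8, 12, 8, 8, 8]
A[mid]=7=7: mid=2
A[mid]=6<7: swap A[0],A[2]; lo=1,mid=3 → [6, 7, 7, 6, 6, 6, 6, 7, 8, 12, 8, 8, 8]
A[mid]=6<7: swap A[1],A[3]; lo=2,mid=4 → [6, 6, 7, 7, 6, 6, 6, 7, 8, 12, 8, 8, 8]
A[mid]=6<7: swap A[2],A[4]; lo=3,mid=5 → [6, 6, 6, 7, 7, 6, 6, 7, 8, 12, 8, 8, 8]
A[mid]=6<7: swap A[3],A[5]; lo=4,mid=6 → [6, 6, 6, 6, 7, 7, 6, 7, 8, 12, 8, 8, 8]
A[mid]=6<7: swap A[4],A[6]; lo=5,mid=7 → [6, 6, 6, 6, 6, 7, 7, 7, 8, 12, 8, 8, 8]
A[mid]=7=7: mid=8
A[mid]=8>7: swap A[8],A[8]; hi=7 → [6, 6, 6, 6, 6, 7, 7, 7, 8, 12, 8, 8, 8]
end: lo=5, hi=7; A = [6, 6, 6, 6, 6, 7, 7, 7, 8, 12, 8, 8, 8]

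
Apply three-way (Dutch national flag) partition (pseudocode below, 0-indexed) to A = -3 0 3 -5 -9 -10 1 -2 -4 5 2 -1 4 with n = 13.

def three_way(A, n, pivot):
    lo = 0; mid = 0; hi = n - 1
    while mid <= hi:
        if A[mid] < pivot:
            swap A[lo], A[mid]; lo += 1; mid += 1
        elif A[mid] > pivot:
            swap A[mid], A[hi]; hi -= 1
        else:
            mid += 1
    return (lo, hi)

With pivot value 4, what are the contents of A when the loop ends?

pivot = 4; lo=0, mid=0, hi=12
A[mid]=-3<4: swap A[0],A[0]; lo=1,mid=1 → -3 0 3 -5 -9 -10 1 -2 -4 5 2 -1 4
A[mid]=0<4: swap A[1],A[1]; lo=2,mid=2 → -3 0 3 -5 -9 -10 1 -2 -4 5 2 -1 4
A[mid]=3<4: swap A[2],A[2]; lo=3,mid=3 → -3 0 3 -5 -9 -10 1 -2 -4 5 2 -1 4
A[mid]=-5<4: swap A[3],A[3]; lo=4,mid=4 → -3 0 3 -5 -9 -10 1 -2 -4 5 2 -1 4
A[mid]=-9<4: swap A[4],A[4]; lo=5,mid=5 → -3 0 3 -5 -9 -10 1 -2 -4 5 2 -1 4
A[mid]=-10<4: swap A[5],A[5]; lo=6,mid=6 → -3 0 3 -5 -9 -10 1 -2 -4 5 2 -1 4
A[mid]=1<4: swap A[6],A[6]; lo=7,mid=7 → -3 0 3 -5 -9 -10 1 -2 -4 5 2 -1 4
A[mid]=-2<4: swap A[7],A[7]; lo=8,mid=8 → -3 0 3 -5 -9 -10 1 -2 -4 5 2 -1 4
A[mid]=-4<4: swap A[8],A[8]; lo=9,mid=9 → -3 0 3 -5 -9 -10 1 -2 -4 5 2 -1 4
A[mid]=5>4: swap A[9],A[12]; hi=11 → -3 0 3 -5 -9 -10 1 -2 -4 4 2 -1 5
A[mid]=4=4: mid=10
A[mid]=2<4: swap A[9],A[10]; lo=10,mid=11 → -3 0 3 -5 -9 -10 1 -2 -4 2 4 -1 5
A[mid]=-1<4: swap A[10],A[11]; lo=11,mid=12 → -3 0 3 -5 -9 -10 1 -2 -4 2 -1 4 5
end: lo=11, hi=11; A = -3 0 3 -5 -9 -10 1 -2 -4 2 -1 4 5

-3 0 3 -5 -9 -10 1 -2 -4 2 -1 4 5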